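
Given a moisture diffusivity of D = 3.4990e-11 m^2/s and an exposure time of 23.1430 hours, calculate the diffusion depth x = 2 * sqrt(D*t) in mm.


t = 23.1430 hr * 3600 = 83314.8000 s
D * t = 3.4990e-11 * 83314.8000 = 2.9152e-06
x = 2 * sqrt(D*t) = 2 * sqrt(2.9152e-06) = 0.00341478 m = 3.4148 mm


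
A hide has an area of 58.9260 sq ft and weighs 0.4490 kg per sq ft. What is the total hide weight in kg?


Formula: Weight = area * weight_per_sqft
Substituting: Weight = 58.9260 * 0.4490
Result: 26.4578 kg


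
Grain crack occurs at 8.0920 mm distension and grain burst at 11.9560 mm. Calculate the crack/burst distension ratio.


Formula: Ratio = crack / burst
Substituting: Ratio = 8.0920 / 11.9560
Result: 0.6768


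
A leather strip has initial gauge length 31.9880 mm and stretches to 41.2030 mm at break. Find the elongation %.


Formula: Elongation = (Lf - L0) / L0 * 100
Substituting: Elongation = (41.2030 - 31.9880) / 31.9880 * 100
Result: 28.8077 %


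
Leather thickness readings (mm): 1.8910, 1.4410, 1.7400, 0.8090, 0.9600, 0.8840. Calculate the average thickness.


Formula: Average = sum / n
Substituting: Average = 7.7250 / 6
Result: 1.2875 mm


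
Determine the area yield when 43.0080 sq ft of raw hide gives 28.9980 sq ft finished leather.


Formula: Yield = finished / raw * 100
Substituting: Yield = 28.9980 / 43.0080 * 100
Result: 67.4247 %


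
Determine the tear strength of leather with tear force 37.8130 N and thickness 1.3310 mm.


Formula: Tear strength = force / thickness
Substituting: Tear strength = 37.8130 / 1.3310
Result: 28.4095 N/mm


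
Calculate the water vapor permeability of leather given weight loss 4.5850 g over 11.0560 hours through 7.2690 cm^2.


Formula: WVP = loss / (area * time)
Substituting: WVP = 4.5850 / (7.2690 * 11.0560)
Result: 0.0570514 g/(cm^2*hr)


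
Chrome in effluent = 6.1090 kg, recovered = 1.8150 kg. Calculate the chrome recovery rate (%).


Formula: Recovery = recovered / input * 100
Substituting: Recovery = 1.8150 / 6.1090 * 100
Result: 29.7103 %


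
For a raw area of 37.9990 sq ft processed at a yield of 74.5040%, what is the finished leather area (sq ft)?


Formula: finished = raw * yield / 100
Substituting: finished = 37.9990 * 74.5040 / 100
Result: 28.3108 sq ft


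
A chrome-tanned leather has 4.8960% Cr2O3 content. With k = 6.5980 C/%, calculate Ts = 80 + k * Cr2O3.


Formula: Ts = 80 + k * Cr2O3
Substituting: Ts = 80 + 6.5980 * 4.8960
Result: 112.3038 C


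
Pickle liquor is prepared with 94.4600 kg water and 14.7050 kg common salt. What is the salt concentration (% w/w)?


Formula: Conc = salt / (water + salt) * 100
Substituting: Conc = 14.7050 / (94.4600 + 14.7050) * 100
Result: 13.4704 %


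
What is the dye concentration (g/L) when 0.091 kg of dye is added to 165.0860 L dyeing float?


Formula: Conc = dye_mass(kg) / volume(L) * 1000
Substituting: Conc = 0.091 / 165.0860 * 1000
Result: 0.5512 g/L


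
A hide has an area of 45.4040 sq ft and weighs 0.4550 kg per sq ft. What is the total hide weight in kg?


Formula: Weight = area * weight_per_sqft
Substituting: Weight = 45.4040 * 0.4550
Result: 20.6588 kg


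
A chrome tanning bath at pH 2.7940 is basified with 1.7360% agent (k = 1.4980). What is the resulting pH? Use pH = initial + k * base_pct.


Formula: pH_final = pH_initial + k * base_pct
Substituting: pH_final = 2.7940 + 1.4980 * 1.7360
Result: 5.3945


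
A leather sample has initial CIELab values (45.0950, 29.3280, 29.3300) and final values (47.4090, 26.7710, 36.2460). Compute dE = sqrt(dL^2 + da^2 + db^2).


dL = 2.3140, da = -2.5570, db = 6.9160
dE = sqrt(2.3140^2 + (-2.5570)^2 + 6.9160^2) = 7.7281


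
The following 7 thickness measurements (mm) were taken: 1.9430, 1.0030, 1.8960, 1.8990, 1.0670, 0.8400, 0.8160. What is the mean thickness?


Formula: Average = sum / n
Substituting: Average = 9.4640 / 7
Result: 1.3520 mm


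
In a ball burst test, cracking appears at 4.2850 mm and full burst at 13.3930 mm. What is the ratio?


Formula: Ratio = crack / burst
Substituting: Ratio = 4.2850 / 13.3930
Result: 0.3199


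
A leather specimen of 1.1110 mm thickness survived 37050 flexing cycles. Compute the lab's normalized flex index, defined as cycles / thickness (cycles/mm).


Formula: Index = cycles / thickness
Substituting: Index = 37050 / 1.1110
Result: 33348.3348 cycles/mm


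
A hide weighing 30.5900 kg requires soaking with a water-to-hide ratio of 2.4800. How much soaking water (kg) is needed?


Formula: Water = hide_weight * ratio
Substituting: Water = 30.5900 * 2.4800
Result: 75.8632 kg


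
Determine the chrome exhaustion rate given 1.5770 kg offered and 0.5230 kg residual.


Formula: Uptake = (offered - residual) / offered * 100
Substituting: Uptake = (1.5770 - 0.5230) / 1.5770 * 100
Result: 66.8358 %


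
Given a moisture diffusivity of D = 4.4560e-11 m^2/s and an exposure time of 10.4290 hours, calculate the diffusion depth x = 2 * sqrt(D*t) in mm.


t = 10.4290 hr * 3600 = 37544.4000 s
D * t = 4.4560e-11 * 37544.4000 = 1.6730e-06
x = 2 * sqrt(D*t) = 2 * sqrt(1.6730e-06) = 0.00258687 m = 2.5869 mm


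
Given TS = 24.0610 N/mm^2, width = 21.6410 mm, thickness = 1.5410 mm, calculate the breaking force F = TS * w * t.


Formula: F = TS * w * t
Substituting: F = 24.0610 * 21.6410 * 1.5410
Result: 802.4050 N


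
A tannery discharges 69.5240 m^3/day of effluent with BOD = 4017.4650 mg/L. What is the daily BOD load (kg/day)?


Formula: BOD_load = volume * conc / 1000
Substituting: BOD_load = 69.5240 * 4017.4650 / 1000
Result: 279.3102 kg/day


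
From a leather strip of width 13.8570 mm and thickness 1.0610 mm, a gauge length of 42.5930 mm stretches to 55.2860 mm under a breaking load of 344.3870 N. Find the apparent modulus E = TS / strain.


TS = F / (w * t) = 344.3870 / (13.8570 * 1.0610) = 23.4241 N/mm^2
strain = (Lf - L0) / L0 = (55.2860 - 42.5930) / 42.5930 = 0.2980
E = TS / strain = 23.4241 / 0.2980 = 78.6025 N/mm^2


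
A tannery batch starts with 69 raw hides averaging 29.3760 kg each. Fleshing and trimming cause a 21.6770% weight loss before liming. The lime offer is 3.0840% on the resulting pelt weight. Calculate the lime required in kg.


Total_raw = N * avg_wt = 69 * 29.3760 = 2026.9440 kg
Substrate = Total_raw * (1 - loss/100) = 2026.9440 * (1 - 21.6770/100) = 1587.5633 kg
Lime = Substrate * pct / 100 = 1587.5633 * 3.0840 / 100 = 48.9605 kg


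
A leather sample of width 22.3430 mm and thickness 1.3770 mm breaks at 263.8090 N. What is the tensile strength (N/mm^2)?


Formula: TS = force / (width * thickness)
Substituting: TS = 263.8090 / (22.3430 * 1.3770)
Result: 8.5746 N/mm^2


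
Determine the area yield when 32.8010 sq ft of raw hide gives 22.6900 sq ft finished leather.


Formula: Yield = finished / raw * 100
Substituting: Yield = 22.6900 / 32.8010 * 100
Result: 69.1747 %


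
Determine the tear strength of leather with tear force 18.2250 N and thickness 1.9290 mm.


Formula: Tear strength = force / thickness
Substituting: Tear strength = 18.2250 / 1.9290
Result: 9.4479 N/mm


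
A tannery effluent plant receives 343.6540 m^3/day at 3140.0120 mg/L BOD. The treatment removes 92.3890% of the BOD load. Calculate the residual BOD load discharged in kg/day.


Load_in = volume * conc / 1000 = 343.6540 * 3140.0120 / 1000 = 1079.0777 kg/day
Removed = Load_in * eff / 100 = 1079.0777 * 92.3890 / 100 = 996.9491 kg/day
Load_out = Load_in - Removed = 1079.0777 - 996.9491 = 82.1286 kg/day


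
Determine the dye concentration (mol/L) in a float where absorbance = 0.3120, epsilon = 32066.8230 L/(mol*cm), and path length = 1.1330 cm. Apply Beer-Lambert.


Formula: c = A / (epsilon * l)
Substituting: c = 0.3120 / (32066.8230 * 1.1330)
Result: 8.5875e-06 mol/L


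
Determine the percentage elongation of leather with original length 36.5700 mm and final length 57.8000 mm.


Formula: Elongation = (Lf - L0) / L0 * 100
Substituting: Elongation = (57.8000 - 36.5700) / 36.5700 * 100
Result: 58.0530 %


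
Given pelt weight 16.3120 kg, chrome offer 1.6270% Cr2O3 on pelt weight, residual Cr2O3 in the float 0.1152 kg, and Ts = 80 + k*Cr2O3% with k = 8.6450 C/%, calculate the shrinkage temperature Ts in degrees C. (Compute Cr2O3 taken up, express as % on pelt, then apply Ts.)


Offered = pelt * offer_pct / 100 = 16.3120 * 1.6270 / 100 = 0.2654 kg
Uptake = offered - residual = 0.2654 - 0.1152 = 0.1502 kg
Cr2O3% on pelt = uptake / pelt * 100 = 0.1502 / 16.3120 * 100 = 0.9208 %
Ts = 80 + k * Cr2O3% = 80 + 8.6450 * 0.9208 = 87.9601 C


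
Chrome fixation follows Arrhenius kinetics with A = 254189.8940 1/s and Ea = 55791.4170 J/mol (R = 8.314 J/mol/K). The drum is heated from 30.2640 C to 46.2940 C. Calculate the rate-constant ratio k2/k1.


T1 = 30.2640 + 273.15 = 303.4140 K; T2 = 46.2940 + 273.15 = 319.4440 K
k1 = A * exp(-Ea/(R*T1)) = 254189.8940 * exp(-55791.4170/(8.314*303.4140)) = 6.3091e-05 1/s
k2 = A * exp(-Ea/(R*T2)) = 254189.8940 * exp(-55791.4170/(8.314*319.4440)) = 1.9141e-04 1/s
k2/k1 = 1.9141e-04 / 6.3091e-05 = 3.0339


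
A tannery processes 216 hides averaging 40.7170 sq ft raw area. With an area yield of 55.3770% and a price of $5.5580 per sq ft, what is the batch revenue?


Raw_total = N * avg_area = 216 * 40.7170 = 8794.8720 sq ft
Finished = Raw_total * yield / 100 = 8794.8720 * 55.3770 / 100 = 4870.3363 sq ft
Value = Finished * price = 4870.3363 * 5.5580 = 27069.3290 $


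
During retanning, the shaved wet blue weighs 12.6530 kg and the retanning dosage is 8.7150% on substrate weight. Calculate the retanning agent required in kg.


Formula: Retan = substrate * pct / 100
Substituting: Retan = 12.6530 * 8.7150 / 100
Result: 1.1027 kg


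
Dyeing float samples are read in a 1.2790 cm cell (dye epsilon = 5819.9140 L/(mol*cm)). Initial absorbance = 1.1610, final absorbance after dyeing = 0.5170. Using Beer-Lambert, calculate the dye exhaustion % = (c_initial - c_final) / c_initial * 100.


c_initial = A_i / (epsilon * l) = 1.1610 / (5819.9140 * 1.2790) = 1.5597e-04 mol/L
c_final = A_f / (epsilon * l) = 0.5170 / (5819.9140 * 1.2790) = 6.9455e-05 mol/L
Exhaustion = (c_initial - c_final) / c_initial * 100 = (1.5597e-04 - 6.9455e-05) / 1.5597e-04 * 100 = 55.4694 %


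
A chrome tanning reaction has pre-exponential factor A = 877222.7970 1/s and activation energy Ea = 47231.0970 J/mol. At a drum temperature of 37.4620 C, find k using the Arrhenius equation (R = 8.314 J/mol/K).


T_K = T_C + 273.15 = 37.4620 + 273.15 = 310.6120 K
exponent = -Ea / (R * T_K) = -47231.0970 / (8.314 * 310.6120) = -18.2894
k = A * exp(exponent) = 877222.7970 * exp(-18.2894) = 0.0100027 1/s


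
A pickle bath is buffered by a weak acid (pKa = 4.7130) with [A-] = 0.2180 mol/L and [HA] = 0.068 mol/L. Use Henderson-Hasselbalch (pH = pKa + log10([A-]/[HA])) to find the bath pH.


ratio = [A-] / [HA] = 0.2180 / 0.068 = 3.2059
log10(ratio) = 0.5059
pH = pKa + log10(ratio) = 4.7130 + 0.5059 = 5.2189


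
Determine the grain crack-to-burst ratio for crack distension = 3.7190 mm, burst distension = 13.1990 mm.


Formula: Ratio = crack / burst
Substituting: Ratio = 3.7190 / 13.1990
Result: 0.2818


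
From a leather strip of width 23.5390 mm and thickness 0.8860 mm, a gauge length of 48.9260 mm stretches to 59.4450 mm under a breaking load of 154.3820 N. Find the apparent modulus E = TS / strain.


TS = F / (w * t) = 154.3820 / (23.5390 * 0.8860) = 7.4024 N/mm^2
strain = (Lf - L0) / L0 = (59.4450 - 48.9260) / 48.9260 = 0.2150
E = TS / strain = 7.4024 / 0.2150 = 34.4303 N/mm^2


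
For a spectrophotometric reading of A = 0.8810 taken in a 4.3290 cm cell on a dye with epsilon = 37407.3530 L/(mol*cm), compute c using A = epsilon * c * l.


Formula: c = A / (epsilon * l)
Substituting: c = 0.8810 / (37407.3530 * 4.3290)
Result: 5.4404e-06 mol/L


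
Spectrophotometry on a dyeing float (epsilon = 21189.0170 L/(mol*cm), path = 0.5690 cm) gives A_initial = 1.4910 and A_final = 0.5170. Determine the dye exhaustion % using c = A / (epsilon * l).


c_initial = A_i / (epsilon * l) = 1.4910 / (21189.0170 * 0.5690) = 1.2367e-04 mol/L
c_final = A_f / (epsilon * l) = 0.5170 / (21189.0170 * 0.5690) = 4.2881e-05 mol/L
Exhaustion = (c_initial - c_final) / c_initial * 100 = (1.2367e-04 - 4.2881e-05) / 1.2367e-04 * 100 = 65.3253 %


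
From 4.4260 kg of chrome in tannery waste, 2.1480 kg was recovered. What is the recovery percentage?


Formula: Recovery = recovered / input * 100
Substituting: Recovery = 2.1480 / 4.4260 * 100
Result: 48.5314 %


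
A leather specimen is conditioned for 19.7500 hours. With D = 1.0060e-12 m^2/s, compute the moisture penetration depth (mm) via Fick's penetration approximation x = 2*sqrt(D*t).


t = 19.7500 hr * 3600 = 71100.0000 s
D * t = 1.0060e-12 * 71100.0000 = 7.1527e-08
x = 2 * sqrt(D*t) = 2 * sqrt(7.1527e-08) = 5.3489e-04 m = 0.5349 mm


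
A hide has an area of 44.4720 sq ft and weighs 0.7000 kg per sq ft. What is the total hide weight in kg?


Formula: Weight = area * weight_per_sqft
Substituting: Weight = 44.4720 * 0.7000
Result: 31.1304 kg


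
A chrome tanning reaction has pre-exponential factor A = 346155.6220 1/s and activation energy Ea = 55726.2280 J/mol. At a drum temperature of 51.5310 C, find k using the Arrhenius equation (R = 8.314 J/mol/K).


T_K = T_C + 273.15 = 51.5310 + 273.15 = 324.6810 K
exponent = -Ea / (R * T_K) = -55726.2280 / (8.314 * 324.6810) = -20.6439
k = A * exp(exponent) = 346155.6220 * exp(-20.6439) = 3.7473e-04 1/s


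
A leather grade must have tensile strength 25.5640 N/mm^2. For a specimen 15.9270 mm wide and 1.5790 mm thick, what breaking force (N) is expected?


Formula: F = TS * w * t
Substituting: F = 25.5640 * 15.9270 * 1.5790
Result: 642.9022 N


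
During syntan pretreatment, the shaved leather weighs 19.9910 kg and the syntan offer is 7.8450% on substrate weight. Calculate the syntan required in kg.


Formula: Syntan = substrate * pct / 100
Substituting: Syntan = 19.9910 * 7.8450 / 100
Result: 1.5683 kg


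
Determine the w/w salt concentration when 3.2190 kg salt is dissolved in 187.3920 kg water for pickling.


Formula: Conc = salt / (water + salt) * 100
Substituting: Conc = 3.2190 / (187.3920 + 3.2190) * 100
Result: 1.6888 %


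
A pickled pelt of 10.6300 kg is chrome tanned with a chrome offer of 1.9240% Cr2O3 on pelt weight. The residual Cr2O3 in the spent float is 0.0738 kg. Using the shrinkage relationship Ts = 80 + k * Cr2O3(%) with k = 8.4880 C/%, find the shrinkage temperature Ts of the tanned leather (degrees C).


Offered = pelt * offer_pct / 100 = 10.6300 * 1.9240 / 100 = 0.2045 kg
Uptake = offered - residual = 0.2045 - 0.0738 = 0.1307 kg
Cr2O3% on pelt = uptake / pelt * 100 = 0.1307 / 10.6300 * 100 = 1.2297 %
Ts = 80 + k * Cr2O3% = 80 + 8.4880 * 1.2297 = 90.4380 C


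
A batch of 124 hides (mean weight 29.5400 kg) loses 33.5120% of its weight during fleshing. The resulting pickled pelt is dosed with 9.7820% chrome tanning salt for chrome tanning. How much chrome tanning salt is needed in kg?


Total_raw = N * avg_wt = 124 * 29.5400 = 3662.9600 kg
Substrate = Total_raw * (1 - loss/100) = 3662.9600 * (1 - 33.5120/100) = 2435.4288 kg
Chrome = Substrate * pct / 100 = 2435.4288 * 9.7820 / 100 = 238.2336 kg


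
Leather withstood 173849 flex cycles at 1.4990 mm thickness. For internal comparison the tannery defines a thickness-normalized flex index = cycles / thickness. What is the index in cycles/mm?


Formula: Index = cycles / thickness
Substituting: Index = 173849 / 1.4990
Result: 115976.6511 cycles/mm


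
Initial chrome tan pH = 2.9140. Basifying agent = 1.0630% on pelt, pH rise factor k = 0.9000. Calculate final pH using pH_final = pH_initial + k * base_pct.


Formula: pH_final = pH_initial + k * base_pct
Substituting: pH_final = 2.9140 + 0.9000 * 1.0630
Result: 3.8707


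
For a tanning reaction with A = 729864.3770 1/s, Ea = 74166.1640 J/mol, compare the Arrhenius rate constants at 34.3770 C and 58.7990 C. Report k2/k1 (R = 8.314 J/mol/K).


T1 = 34.3770 + 273.15 = 307.5270 K; T2 = 58.7990 + 273.15 = 331.9490 K
k1 = A * exp(-Ea/(R*T1)) = 729864.3770 * exp(-74166.1640/(8.314*307.5270)) = 1.8424e-07 1/s
k2 = A * exp(-Ea/(R*T2)) = 729864.3770 * exp(-74166.1640/(8.314*331.9490)) = 1.5568e-06 1/s
k2/k1 = 1.5568e-06 / 1.8424e-07 = 8.4498


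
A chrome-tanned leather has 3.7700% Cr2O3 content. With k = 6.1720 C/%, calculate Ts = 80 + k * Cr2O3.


Formula: Ts = 80 + k * Cr2O3
Substituting: Ts = 80 + 6.1720 * 3.7700
Result: 103.2684 C


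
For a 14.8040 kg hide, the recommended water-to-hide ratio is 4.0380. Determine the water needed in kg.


Formula: Water = hide_weight * ratio
Substituting: Water = 14.8040 * 4.0380
Result: 59.7786 kg


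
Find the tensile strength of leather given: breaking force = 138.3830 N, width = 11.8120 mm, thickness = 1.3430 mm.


Formula: TS = force / (width * thickness)
Substituting: TS = 138.3830 / (11.8120 * 1.3430)
Result: 8.7233 N/mm^2


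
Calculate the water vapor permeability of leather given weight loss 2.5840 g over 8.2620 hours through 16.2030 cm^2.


Formula: WVP = loss / (area * time)
Substituting: WVP = 2.5840 / (16.2030 * 8.2620)
Result: 0.0193024 g/(cm^2*hr)


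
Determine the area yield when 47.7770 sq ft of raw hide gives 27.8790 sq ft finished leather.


Formula: Yield = finished / raw * 100
Substituting: Yield = 27.8790 / 47.7770 * 100
Result: 58.3523 %


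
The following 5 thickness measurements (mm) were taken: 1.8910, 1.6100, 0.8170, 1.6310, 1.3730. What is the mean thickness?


Formula: Average = sum / n
Substituting: Average = 7.3220 / 5
Result: 1.4644 mm


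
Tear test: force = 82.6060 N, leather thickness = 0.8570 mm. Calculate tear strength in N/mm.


Formula: Tear strength = force / thickness
Substituting: Tear strength = 82.6060 / 0.8570
Result: 96.3897 N/mm


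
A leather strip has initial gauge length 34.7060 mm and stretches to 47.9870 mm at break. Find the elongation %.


Formula: Elongation = (Lf - L0) / L0 * 100
Substituting: Elongation = (47.9870 - 34.7060) / 34.7060 * 100
Result: 38.2672 %


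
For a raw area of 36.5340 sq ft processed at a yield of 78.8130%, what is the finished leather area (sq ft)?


Formula: finished = raw * yield / 100
Substituting: finished = 36.5340 * 78.8130 / 100
Result: 28.7935 sq ft


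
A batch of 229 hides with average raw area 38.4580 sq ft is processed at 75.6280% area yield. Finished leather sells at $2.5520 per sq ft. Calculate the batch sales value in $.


Raw_total = N * avg_area = 229 * 38.4580 = 8806.8820 sq ft
Finished = Raw_total * yield / 100 = 8806.8820 * 75.6280 / 100 = 6660.4687 sq ft
Value = Finished * price = 6660.4687 * 2.5520 = 16997.5162 $


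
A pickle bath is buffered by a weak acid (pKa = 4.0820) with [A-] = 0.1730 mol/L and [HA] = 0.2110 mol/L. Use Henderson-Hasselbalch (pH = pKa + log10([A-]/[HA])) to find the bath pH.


ratio = [A-] / [HA] = 0.1730 / 0.2110 = 0.8199
log10(ratio) = -0.0862364
pH = pKa + log10(ratio) = 4.0820 - 0.0862364 = 3.9958


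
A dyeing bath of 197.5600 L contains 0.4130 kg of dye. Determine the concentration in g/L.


Formula: Conc = dye_mass(kg) / volume(L) * 1000
Substituting: Conc = 0.4130 / 197.5600 * 1000
Result: 2.0905 g/L


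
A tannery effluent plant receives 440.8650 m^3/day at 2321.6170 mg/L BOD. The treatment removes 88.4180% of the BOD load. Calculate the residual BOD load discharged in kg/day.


Load_in = volume * conc / 1000 = 440.8650 * 2321.6170 / 1000 = 1023.5197 kg/day
Removed = Load_in * eff / 100 = 1023.5197 * 88.4180 / 100 = 904.9756 kg/day
Load_out = Load_in - Removed = 1023.5197 - 904.9756 = 118.5440 kg/day


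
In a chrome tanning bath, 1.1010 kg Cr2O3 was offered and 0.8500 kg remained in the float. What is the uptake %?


Formula: Uptake = (offered - residual) / offered * 100
Substituting: Uptake = (1.1010 - 0.8500) / 1.1010 * 100
Result: 22.7975 %


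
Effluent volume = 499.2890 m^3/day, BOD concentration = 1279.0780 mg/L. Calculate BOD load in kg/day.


Formula: BOD_load = volume * conc / 1000
Substituting: BOD_load = 499.2890 * 1279.0780 / 1000
Result: 638.6296 kg/day


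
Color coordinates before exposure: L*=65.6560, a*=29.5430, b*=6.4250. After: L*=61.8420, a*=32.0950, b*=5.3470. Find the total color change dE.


dL = -3.8140, da = 2.5520, db = -1.0780
dE = sqrt((-3.8140)^2 + 2.5520^2 + (-1.0780)^2) = 4.7140


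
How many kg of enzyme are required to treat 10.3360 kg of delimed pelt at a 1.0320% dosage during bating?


Formula: Enzyme = substrate * pct / 100
Substituting: Enzyme = 10.3360 * 1.0320 / 100
Result: 0.1067 kg


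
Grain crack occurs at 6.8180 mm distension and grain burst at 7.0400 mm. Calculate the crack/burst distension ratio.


Formula: Ratio = crack / burst
Substituting: Ratio = 6.8180 / 7.0400
Result: 0.9685


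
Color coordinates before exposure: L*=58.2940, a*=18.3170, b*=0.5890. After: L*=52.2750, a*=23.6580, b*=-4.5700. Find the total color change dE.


dL = -6.0190, da = 5.3410, db = -5.1590
dE = sqrt((-6.0190)^2 + 5.3410^2 + (-5.1590)^2) = 9.5588


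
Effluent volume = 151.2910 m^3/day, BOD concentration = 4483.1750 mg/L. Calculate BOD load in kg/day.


Formula: BOD_load = volume * conc / 1000
Substituting: BOD_load = 151.2910 * 4483.1750 / 1000
Result: 678.2640 kg/day


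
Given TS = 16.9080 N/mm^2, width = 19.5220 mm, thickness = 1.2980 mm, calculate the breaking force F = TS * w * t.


Formula: F = TS * w * t
Substituting: F = 16.9080 * 19.5220 * 1.2980
Result: 428.4412 N


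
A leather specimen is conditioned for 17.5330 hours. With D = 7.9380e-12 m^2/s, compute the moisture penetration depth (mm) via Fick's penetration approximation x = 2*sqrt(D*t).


t = 17.5330 hr * 3600 = 63118.8000 s
D * t = 7.9380e-12 * 63118.8000 = 5.0104e-07
x = 2 * sqrt(D*t) = 2 * sqrt(5.0104e-07) = 0.00141568 m = 1.4157 mm


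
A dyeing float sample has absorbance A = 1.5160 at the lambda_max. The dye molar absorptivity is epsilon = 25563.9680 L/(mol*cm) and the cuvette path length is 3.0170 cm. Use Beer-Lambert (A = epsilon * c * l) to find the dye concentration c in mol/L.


Formula: c = A / (epsilon * l)
Substituting: c = 1.5160 / (25563.9680 * 3.0170)
Result: 1.9656e-05 mol/L


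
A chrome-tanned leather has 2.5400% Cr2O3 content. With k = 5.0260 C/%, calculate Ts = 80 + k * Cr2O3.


Formula: Ts = 80 + k * Cr2O3
Substituting: Ts = 80 + 5.0260 * 2.5400
Result: 92.7660 C


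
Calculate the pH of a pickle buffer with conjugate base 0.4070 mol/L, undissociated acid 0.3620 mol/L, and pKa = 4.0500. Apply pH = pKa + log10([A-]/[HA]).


ratio = [A-] / [HA] = 0.4070 / 0.3620 = 1.1243
log10(ratio) = 0.0508858
pH = pKa + log10(ratio) = 4.0500 + 0.0508858 = 4.1009


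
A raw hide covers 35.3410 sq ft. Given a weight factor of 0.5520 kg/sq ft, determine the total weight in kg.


Formula: Weight = area * weight_per_sqft
Substituting: Weight = 35.3410 * 0.5520
Result: 19.5082 kg


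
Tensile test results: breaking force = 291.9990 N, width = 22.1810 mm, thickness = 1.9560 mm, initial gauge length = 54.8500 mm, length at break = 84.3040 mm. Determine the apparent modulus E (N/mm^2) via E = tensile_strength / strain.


TS = F / (w * t) = 291.9990 / (22.1810 * 1.9560) = 6.7303 N/mm^2
strain = (Lf - L0) / L0 = (84.3040 - 54.8500) / 54.8500 = 0.5370
E = TS / strain = 6.7303 / 0.5370 = 12.5333 N/mm^2


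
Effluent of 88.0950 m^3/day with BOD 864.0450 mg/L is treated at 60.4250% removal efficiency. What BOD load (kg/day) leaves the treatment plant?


Load_in = volume * conc / 1000 = 88.0950 * 864.0450 / 1000 = 76.1180 kg/day
Removed = Load_in * eff / 100 = 76.1180 * 60.4250 / 100 = 45.9943 kg/day
Load_out = Load_in - Removed = 76.1180 - 45.9943 = 30.1237 kg/day


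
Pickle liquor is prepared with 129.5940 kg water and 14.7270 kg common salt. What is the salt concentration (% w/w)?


Formula: Conc = salt / (water + salt) * 100
Substituting: Conc = 14.7270 / (129.5940 + 14.7270) * 100
Result: 10.2043 %


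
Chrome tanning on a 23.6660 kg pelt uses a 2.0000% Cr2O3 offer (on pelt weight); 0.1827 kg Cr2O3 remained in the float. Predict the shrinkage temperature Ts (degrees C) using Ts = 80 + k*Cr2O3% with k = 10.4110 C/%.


Offered = pelt * offer_pct / 100 = 23.6660 * 2.0000 / 100 = 0.4733 kg
Uptake = offered - residual = 0.4733 - 0.1827 = 0.2906 kg
Cr2O3% on pelt = uptake / pelt * 100 = 0.2906 / 23.6660 * 100 = 1.2280 %
Ts = 80 + k * Cr2O3% = 80 + 10.4110 * 1.2280 = 92.7848 C


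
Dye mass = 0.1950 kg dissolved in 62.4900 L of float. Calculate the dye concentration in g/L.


Formula: Conc = dye_mass(kg) / volume(L) * 1000
Substituting: Conc = 0.1950 / 62.4900 * 1000
Result: 3.1205 g/L


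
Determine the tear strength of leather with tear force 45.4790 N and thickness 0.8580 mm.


Formula: Tear strength = force / thickness
Substituting: Tear strength = 45.4790 / 0.8580
Result: 53.0058 N/mm


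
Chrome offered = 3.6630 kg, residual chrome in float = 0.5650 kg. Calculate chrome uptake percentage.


Formula: Uptake = (offered - residual) / offered * 100
Substituting: Uptake = (3.6630 - 0.5650) / 3.6630 * 100
Result: 84.5755 %


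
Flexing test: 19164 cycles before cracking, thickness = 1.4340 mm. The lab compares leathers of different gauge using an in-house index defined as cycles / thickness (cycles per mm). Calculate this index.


Formula: Index = cycles / thickness
Substituting: Index = 19164 / 1.4340
Result: 13364.0167 cycles/mm


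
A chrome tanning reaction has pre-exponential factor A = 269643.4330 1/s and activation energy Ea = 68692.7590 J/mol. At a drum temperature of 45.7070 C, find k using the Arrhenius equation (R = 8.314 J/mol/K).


T_K = T_C + 273.15 = 45.7070 + 273.15 = 318.8570 K
exponent = -Ea / (R * T_K) = -68692.7590 / (8.314 * 318.8570) = -25.9122
k = A * exp(exponent) = 269643.4330 * exp(-25.9122) = 1.5040e-06 1/s


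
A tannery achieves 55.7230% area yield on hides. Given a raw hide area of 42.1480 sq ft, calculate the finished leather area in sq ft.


Formula: finished = raw * yield / 100
Substituting: finished = 42.1480 * 55.7230 / 100
Result: 23.4861 sq ft


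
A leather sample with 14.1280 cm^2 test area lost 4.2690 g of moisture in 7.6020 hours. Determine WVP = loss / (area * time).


Formula: WVP = loss / (area * time)
Substituting: WVP = 4.2690 / (14.1280 * 7.6020)
Result: 0.0397482 g/(cm^2*hr)


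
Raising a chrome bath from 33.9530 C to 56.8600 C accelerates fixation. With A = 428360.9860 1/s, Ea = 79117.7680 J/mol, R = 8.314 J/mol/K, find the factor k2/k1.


T1 = 33.9530 + 273.15 = 307.1030 K; T2 = 56.8600 + 273.15 = 330.0100 K
k1 = A * exp(-Ea/(R*T1)) = 428360.9860 * exp(-79117.7680/(8.314*307.1030)) = 1.4939e-08 1/s
k2 = A * exp(-Ea/(R*T2)) = 428360.9860 * exp(-79117.7680/(8.314*330.0100)) = 1.2836e-07 1/s
k2/k1 = 1.2836e-07 / 1.4939e-08 = 8.5926


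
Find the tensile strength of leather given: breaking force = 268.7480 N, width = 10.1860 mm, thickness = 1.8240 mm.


Formula: TS = force / (width * thickness)
Substituting: TS = 268.7480 / (10.1860 * 1.8240)
Result: 14.4649 N/mm^2


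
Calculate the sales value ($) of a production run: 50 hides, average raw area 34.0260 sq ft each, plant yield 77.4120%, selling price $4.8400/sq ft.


Raw_total = N * avg_area = 50 * 34.0260 = 1701.3000 sq ft
Finished = Raw_total * yield / 100 = 1701.3000 * 77.4120 / 100 = 1317.0104 sq ft
Value = Finished * price = 1317.0104 * 4.8400 = 6374.3301 $


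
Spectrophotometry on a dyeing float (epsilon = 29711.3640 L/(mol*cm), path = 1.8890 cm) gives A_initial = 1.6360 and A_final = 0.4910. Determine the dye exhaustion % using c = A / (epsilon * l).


c_initial = A_i / (epsilon * l) = 1.6360 / (29711.3640 * 1.8890) = 2.9149e-05 mol/L
c_final = A_f / (epsilon * l) = 0.4910 / (29711.3640 * 1.8890) = 8.7484e-06 mol/L
Exhaustion = (c_initial - c_final) / c_initial * 100 = (2.9149e-05 - 8.7484e-06) / 2.9149e-05 * 100 = 69.9878 %


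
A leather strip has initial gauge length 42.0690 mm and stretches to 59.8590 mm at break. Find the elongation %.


Formula: Elongation = (Lf - L0) / L0 * 100
Substituting: Elongation = (59.8590 - 42.0690) / 42.0690 * 100
Result: 42.2877 %


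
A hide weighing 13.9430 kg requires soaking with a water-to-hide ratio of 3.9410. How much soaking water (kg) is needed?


Formula: Water = hide_weight * ratio
Substituting: Water = 13.9430 * 3.9410
Result: 54.9494 kg


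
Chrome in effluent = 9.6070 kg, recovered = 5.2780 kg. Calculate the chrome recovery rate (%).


Formula: Recovery = recovered / input * 100
Substituting: Recovery = 5.2780 / 9.6070 * 100
Result: 54.9391 %


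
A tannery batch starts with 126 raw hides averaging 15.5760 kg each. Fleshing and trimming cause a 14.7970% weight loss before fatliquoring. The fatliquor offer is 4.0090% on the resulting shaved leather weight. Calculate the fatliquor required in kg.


Total_raw = N * avg_wt = 126 * 15.5760 = 1962.5760 kg
Substrate = Total_raw * (1 - loss/100) = 1962.5760 * (1 - 14.7970/100) = 1672.1736 kg
Fat = Substrate * pct / 100 = 1672.1736 * 4.0090 / 100 = 67.0374 kg


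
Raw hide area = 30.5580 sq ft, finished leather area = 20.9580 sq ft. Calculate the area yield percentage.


Formula: Yield = finished / raw * 100
Substituting: Yield = 20.9580 / 30.5580 * 100
Result: 68.5843 %


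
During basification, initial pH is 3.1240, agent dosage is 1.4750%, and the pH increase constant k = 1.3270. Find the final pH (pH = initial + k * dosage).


Formula: pH_final = pH_initial + k * base_pct
Substituting: pH_final = 3.1240 + 1.3270 * 1.4750
Result: 5.0813


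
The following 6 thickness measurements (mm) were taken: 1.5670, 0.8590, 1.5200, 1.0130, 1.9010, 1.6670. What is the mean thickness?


Formula: Average = sum / n
Substituting: Average = 8.5270 / 6
Result: 1.4212 mm


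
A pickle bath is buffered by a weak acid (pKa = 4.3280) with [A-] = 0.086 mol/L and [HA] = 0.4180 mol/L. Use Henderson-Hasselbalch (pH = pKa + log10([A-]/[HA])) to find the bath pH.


ratio = [A-] / [HA] = 0.086 / 0.4180 = 0.2057
log10(ratio) = -0.6867
pH = pKa + log10(ratio) = 4.3280 - 0.6867 = 3.6413


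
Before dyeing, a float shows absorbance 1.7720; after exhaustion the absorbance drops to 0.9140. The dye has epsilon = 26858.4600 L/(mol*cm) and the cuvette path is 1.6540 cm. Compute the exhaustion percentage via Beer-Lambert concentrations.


c_initial = A_i / (epsilon * l) = 1.7720 / (26858.4600 * 1.6540) = 3.9888e-05 mol/L
c_final = A_f / (epsilon * l) = 0.9140 / (26858.4600 * 1.6540) = 2.0575e-05 mol/L
Exhaustion = (c_initial - c_final) / c_initial * 100 = (3.9888e-05 - 2.0575e-05) / 3.9888e-05 * 100 = 48.4199 %


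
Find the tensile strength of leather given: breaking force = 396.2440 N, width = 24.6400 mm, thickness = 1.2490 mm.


Formula: TS = force / (width * thickness)
Substituting: TS = 396.2440 / (24.6400 * 1.2490)
Result: 12.8754 N/mm^2


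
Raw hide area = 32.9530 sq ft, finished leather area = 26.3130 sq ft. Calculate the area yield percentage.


Formula: Yield = finished / raw * 100
Substituting: Yield = 26.3130 / 32.9530 * 100
Result: 79.8501 %


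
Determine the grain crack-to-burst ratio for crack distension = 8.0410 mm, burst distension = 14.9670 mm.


Formula: Ratio = crack / burst
Substituting: Ratio = 8.0410 / 14.9670
Result: 0.5372


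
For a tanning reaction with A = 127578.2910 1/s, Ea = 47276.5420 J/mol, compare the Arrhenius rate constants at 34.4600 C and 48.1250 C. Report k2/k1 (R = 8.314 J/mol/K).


T1 = 34.4600 + 273.15 = 307.6100 K; T2 = 48.1250 + 273.15 = 321.2750 K
k1 = A * exp(-Ea/(R*T1)) = 127578.2910 * exp(-47276.5420/(8.314*307.6100)) = 0.00119551 1/s
k2 = A * exp(-Ea/(R*T2)) = 127578.2910 * exp(-47276.5420/(8.314*321.2750)) = 0.00262435 1/s
k2/k1 = 0.00262435 / 0.00119551 = 2.1952


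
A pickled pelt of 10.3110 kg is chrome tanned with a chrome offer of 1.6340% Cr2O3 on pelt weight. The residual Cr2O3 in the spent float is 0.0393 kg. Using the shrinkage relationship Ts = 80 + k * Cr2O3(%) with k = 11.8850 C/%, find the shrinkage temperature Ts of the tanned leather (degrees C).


Offered = pelt * offer_pct / 100 = 10.3110 * 1.6340 / 100 = 0.1685 kg
Uptake = offered - residual = 0.1685 - 0.0393 = 0.1292 kg
Cr2O3% on pelt = uptake / pelt * 100 = 0.1292 / 10.3110 * 100 = 1.2529 %
Ts = 80 + k * Cr2O3% = 80 + 11.8850 * 1.2529 = 94.8902 C


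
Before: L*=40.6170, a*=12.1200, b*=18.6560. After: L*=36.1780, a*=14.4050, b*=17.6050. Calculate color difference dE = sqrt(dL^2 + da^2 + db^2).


dL = -4.4390, da = 2.2850, db = -1.0510
dE = sqrt((-4.4390)^2 + 2.2850^2 + (-1.0510)^2) = 5.1020


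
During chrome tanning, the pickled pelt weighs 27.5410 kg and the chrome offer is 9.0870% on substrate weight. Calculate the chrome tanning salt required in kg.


Formula: Chrome = substrate * pct / 100
Substituting: Chrome = 27.5410 * 9.0870 / 100
Result: 2.5027 kg


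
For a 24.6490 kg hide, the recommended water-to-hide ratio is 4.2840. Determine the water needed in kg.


Formula: Water = hide_weight * ratio
Substituting: Water = 24.6490 * 4.2840
Result: 105.5963 kg


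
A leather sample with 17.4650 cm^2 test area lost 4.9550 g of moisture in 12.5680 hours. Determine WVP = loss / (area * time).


Formula: WVP = loss / (area * time)
Substituting: WVP = 4.9550 / (17.4650 * 12.5680)
Result: 0.022574 g/(cm^2*hr)


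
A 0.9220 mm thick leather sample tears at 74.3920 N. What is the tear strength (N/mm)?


Formula: Tear strength = force / thickness
Substituting: Tear strength = 74.3920 / 0.9220
Result: 80.6855 N/mm


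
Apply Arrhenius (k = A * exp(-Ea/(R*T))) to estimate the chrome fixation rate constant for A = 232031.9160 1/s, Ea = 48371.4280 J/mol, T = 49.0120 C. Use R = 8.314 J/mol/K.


T_K = T_C + 273.15 = 49.0120 + 273.15 = 322.1620 K
exponent = -Ea / (R * T_K) = -48371.4280 / (8.314 * 322.1620) = -18.0595
k = A * exp(exponent) = 232031.9160 * exp(-18.0595) = 0.00332987 1/s


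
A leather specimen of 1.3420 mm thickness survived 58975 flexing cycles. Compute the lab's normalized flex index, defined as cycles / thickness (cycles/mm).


Formula: Index = cycles / thickness
Substituting: Index = 58975 / 1.3420
Result: 43945.6036 cycles/mm


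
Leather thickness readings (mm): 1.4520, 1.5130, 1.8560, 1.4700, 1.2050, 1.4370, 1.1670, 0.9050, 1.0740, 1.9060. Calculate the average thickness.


Formula: Average = sum / n
Substituting: Average = 13.9850 / 10
Result: 1.3985 mm


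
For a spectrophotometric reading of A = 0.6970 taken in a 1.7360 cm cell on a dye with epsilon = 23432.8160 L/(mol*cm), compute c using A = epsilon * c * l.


Formula: c = A / (epsilon * l)
Substituting: c = 0.6970 / (23432.8160 * 1.7360)
Result: 1.7134e-05 mol/L


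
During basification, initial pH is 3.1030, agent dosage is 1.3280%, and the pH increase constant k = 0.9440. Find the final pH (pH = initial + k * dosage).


Formula: pH_final = pH_initial + k * base_pct
Substituting: pH_final = 3.1030 + 0.9440 * 1.3280
Result: 4.3566


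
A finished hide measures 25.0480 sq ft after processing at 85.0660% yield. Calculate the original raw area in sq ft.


Formula: raw = finished * 100 / yield
Substituting: raw = 25.0480 * 100 / 85.0660
Result: 29.4454 sq ft


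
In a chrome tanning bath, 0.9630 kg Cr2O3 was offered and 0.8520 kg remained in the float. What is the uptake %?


Formula: Uptake = (offered - residual) / offered * 100
Substituting: Uptake = (0.9630 - 0.8520) / 0.9630 * 100
Result: 11.5265 %


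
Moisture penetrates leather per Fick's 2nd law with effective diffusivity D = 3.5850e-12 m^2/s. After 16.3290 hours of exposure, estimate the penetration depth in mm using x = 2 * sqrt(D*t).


t = 16.3290 hr * 3600 = 58784.4000 s
D * t = 3.5850e-12 * 58784.4000 = 2.1074e-07
x = 2 * sqrt(D*t) = 2 * sqrt(2.1074e-07) = 9.1813e-04 m = 0.9181 mm


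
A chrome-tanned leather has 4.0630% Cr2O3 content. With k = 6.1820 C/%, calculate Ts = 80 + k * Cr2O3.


Formula: Ts = 80 + k * Cr2O3
Substituting: Ts = 80 + 6.1820 * 4.0630
Result: 105.1175 C


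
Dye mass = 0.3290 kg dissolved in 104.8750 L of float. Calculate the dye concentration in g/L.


Formula: Conc = dye_mass(kg) / volume(L) * 1000
Substituting: Conc = 0.3290 / 104.8750 * 1000
Result: 3.1371 g/L


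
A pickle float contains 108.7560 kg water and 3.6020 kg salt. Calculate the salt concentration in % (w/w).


Formula: Conc = salt / (water + salt) * 100
Substituting: Conc = 3.6020 / (108.7560 + 3.6020) * 100
Result: 3.2058 %


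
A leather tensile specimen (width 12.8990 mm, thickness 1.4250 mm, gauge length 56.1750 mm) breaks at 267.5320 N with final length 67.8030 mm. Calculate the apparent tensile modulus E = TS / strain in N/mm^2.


TS = F / (w * t) = 267.5320 / (12.8990 * 1.4250) = 14.5548 N/mm^2
strain = (Lf - L0) / L0 = (67.8030 - 56.1750) / 56.1750 = 0.2070
E = TS / strain = 14.5548 / 0.2070 = 70.3142 N/mm^2


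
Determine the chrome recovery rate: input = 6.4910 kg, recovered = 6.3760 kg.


Formula: Recovery = recovered / input * 100
Substituting: Recovery = 6.3760 / 6.4910 * 100
Result: 98.2283 %


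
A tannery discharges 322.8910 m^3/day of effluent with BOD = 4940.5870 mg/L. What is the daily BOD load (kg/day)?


Formula: BOD_load = volume * conc / 1000
Substituting: BOD_load = 322.8910 * 4940.5870 / 1000
Result: 1595.2711 kg/day


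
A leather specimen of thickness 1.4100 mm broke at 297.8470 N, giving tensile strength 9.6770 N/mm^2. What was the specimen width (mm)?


Formula: w = F / (TS * t)
Substituting: w = 297.8470 / (9.6770 * 1.4100)
Result: 21.8290 mm


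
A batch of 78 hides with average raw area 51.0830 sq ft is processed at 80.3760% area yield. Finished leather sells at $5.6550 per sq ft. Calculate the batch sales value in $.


Raw_total = N * avg_area = 78 * 51.0830 = 3984.4740 sq ft
Finished = Raw_total * yield / 100 = 3984.4740 * 80.3760 / 100 = 3202.5608 sq ft
Value = Finished * price = 3202.5608 * 5.6550 = 18110.4814 $


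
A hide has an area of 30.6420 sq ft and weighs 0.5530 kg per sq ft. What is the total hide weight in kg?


Formula: Weight = area * weight_per_sqft
Substituting: Weight = 30.6420 * 0.5530
Result: 16.9450 kg


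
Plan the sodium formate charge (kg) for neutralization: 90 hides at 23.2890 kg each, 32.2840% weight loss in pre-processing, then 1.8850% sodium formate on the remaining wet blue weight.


Total_raw = N * avg_wt = 90 * 23.2890 = 2096.0100 kg
Substrate = Total_raw * (1 - loss/100) = 2096.0100 * (1 - 32.2840/100) = 1419.3341 kg
Neutralizer = Substrate * pct / 100 = 1419.3341 * 1.8850 / 100 = 26.7544 kg


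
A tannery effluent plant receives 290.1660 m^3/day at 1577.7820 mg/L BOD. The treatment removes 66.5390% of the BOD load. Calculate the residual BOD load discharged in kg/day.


Load_in = volume * conc / 1000 = 290.1660 * 1577.7820 / 1000 = 457.8187 kg/day
Removed = Load_in * eff / 100 = 457.8187 * 66.5390 / 100 = 304.6280 kg/day
Load_out = Load_in - Removed = 457.8187 - 304.6280 = 153.1907 kg/day


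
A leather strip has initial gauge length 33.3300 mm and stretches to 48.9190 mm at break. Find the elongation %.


Formula: Elongation = (Lf - L0) / L0 * 100
Substituting: Elongation = (48.9190 - 33.3300) / 33.3300 * 100
Result: 46.7717 %


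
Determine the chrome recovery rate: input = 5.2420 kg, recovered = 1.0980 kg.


Formula: Recovery = recovered / input * 100
Substituting: Recovery = 1.0980 / 5.2420 * 100
Result: 20.9462 %


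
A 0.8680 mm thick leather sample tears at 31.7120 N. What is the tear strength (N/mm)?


Formula: Tear strength = force / thickness
Substituting: Tear strength = 31.7120 / 0.8680
Result: 36.5346 N/mm
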